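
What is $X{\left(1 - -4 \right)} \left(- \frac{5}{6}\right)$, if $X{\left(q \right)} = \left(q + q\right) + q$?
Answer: $- \frac{25}{2} \approx -12.5$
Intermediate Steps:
$X{\left(q \right)} = 3 q$ ($X{\left(q \right)} = 2 q + q = 3 q$)
$X{\left(1 - -4 \right)} \left(- \frac{5}{6}\right) = 3 \left(1 - -4\right) \left(- \frac{5}{6}\right) = 3 \left(1 + 4\right) \left(\left(-5\right) \frac{1}{6}\right) = 3 \cdot 5 \left(- \frac{5}{6}\right) = 15 \left(- \frac{5}{6}\right) = - \frac{25}{2}$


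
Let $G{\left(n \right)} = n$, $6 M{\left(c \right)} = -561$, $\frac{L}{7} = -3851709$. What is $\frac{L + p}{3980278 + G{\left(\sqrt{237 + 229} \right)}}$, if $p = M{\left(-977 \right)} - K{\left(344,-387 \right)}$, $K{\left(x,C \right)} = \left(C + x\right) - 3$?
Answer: $- \frac{107316297228919}{15842612956818} + \frac{53924021 \sqrt{466}}{31685225913636} \approx -6.7739$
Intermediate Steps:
$L = -26961963$ ($L = 7 \left(-3851709\right) = -26961963$)
$M{\left(c \right)} = - \frac{187}{2}$ ($M{\left(c \right)} = \frac{1}{6} \left(-561\right) = - \frac{187}{2}$)
$K{\left(x,C \right)} = -3 + C + x$
$p = - \frac{95}{2}$ ($p = - \frac{187}{2} - \left(-3 - 387 + 344\right) = - \frac{187}{2} - -46 = - \frac{187}{2} + 46 = - \frac{95}{2} \approx -47.5$)
$\frac{L + p}{3980278 + G{\left(\sqrt{237 + 229} \right)}} = \frac{-26961963 - \frac{95}{2}}{3980278 + \sqrt{237 + 229}} = - \frac{53924021}{2 \left(3980278 + \sqrt{466}\right)}$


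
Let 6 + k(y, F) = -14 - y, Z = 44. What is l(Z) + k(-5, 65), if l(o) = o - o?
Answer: -15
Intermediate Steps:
l(o) = 0
k(y, F) = -20 - y (k(y, F) = -6 + (-14 - y) = -20 - y)
l(Z) + k(-5, 65) = 0 + (-20 - 1*(-5)) = 0 + (-20 + 5) = 0 - 15 = -15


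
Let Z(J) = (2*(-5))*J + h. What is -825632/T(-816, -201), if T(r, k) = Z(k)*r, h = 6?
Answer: 25801/51408 ≈ 0.50189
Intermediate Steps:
Z(J) = 6 - 10*J (Z(J) = (2*(-5))*J + 6 = -10*J + 6 = 6 - 10*J)
T(r, k) = r*(6 - 10*k) (T(r, k) = (6 - 10*k)*r = r*(6 - 10*k))
-825632/T(-816, -201) = -825632*(-1/(1632*(3 - 5*(-201)))) = -825632*(-1/(1632*(3 + 1005))) = -825632/(2*(-816)*1008) = -825632/(-1645056) = -825632*(-1/1645056) = 25801/51408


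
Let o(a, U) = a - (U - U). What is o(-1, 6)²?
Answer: 1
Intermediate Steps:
o(a, U) = a (o(a, U) = a - 1*0 = a + 0 = a)
o(-1, 6)² = (-1)² = 1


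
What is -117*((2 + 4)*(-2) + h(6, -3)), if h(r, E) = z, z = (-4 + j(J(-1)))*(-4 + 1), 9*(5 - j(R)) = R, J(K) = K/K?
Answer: 1716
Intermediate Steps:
J(K) = 1
j(R) = 5 - R/9
z = -8/3 (z = (-4 + (5 - ⅑*1))*(-4 + 1) = (-4 + (5 - ⅑))*(-3) = (-4 + 44/9)*(-3) = (8/9)*(-3) = -8/3 ≈ -2.6667)
h(r, E) = -8/3
-117*((2 + 4)*(-2) + h(6, -3)) = -117*((2 + 4)*(-2) - 8/3) = -117*(6*(-2) - 8/3) = -117*(-12 - 8/3) = -117*(-44/3) = 1716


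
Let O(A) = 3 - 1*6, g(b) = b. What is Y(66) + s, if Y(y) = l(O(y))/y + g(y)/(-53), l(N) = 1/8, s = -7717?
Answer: -215987323/27984 ≈ -7718.2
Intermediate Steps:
O(A) = -3 (O(A) = 3 - 6 = -3)
l(N) = 1/8
Y(y) = -y/53 + 1/(8*y) (Y(y) = 1/(8*y) + y/(-53) = 1/(8*y) + y*(-1/53) = 1/(8*y) - y/53 = -y/53 + 1/(8*y))
Y(66) + s = (-1/53*66 + (1/8)/66) - 7717 = (-66/53 + (1/8)*(1/66)) - 7717 = (-66/53 + 1/528) - 7717 = -34795/27984 - 7717 = -215987323/27984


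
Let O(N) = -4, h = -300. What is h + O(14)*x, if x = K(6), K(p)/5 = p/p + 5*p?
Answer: -920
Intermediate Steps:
K(p) = 5 + 25*p (K(p) = 5*(p/p + 5*p) = 5*(1 + 5*p) = 5 + 25*p)
x = 155 (x = 5 + 25*6 = 5 + 150 = 155)
h + O(14)*x = -300 - 4*155 = -300 - 620 = -920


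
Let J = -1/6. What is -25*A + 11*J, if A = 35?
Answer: -5261/6 ≈ -876.83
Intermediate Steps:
J = -1/6 (J = -1*1/6 = -1/6 ≈ -0.16667)
-25*A + 11*J = -25*35 + 11*(-1/6) = -875 - 11/6 = -5261/6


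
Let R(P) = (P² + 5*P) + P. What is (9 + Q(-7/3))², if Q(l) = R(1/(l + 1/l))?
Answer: 547981281/11316496 ≈ 48.423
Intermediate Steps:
R(P) = P² + 6*P
Q(l) = (6 + 1/(l + 1/l))/(l + 1/l)
(9 + Q(-7/3))² = (9 + (-7/3)*(6 - 7/3 + 6*(-7/3)²)/(1 + (-7/3)²)²)² = (9 + (-7*⅓)*(6 - 7*⅓ + 6*(-7*⅓)²)/(1 + (-7*⅓)²)²)² = (9 - 7*(6 - 7/3 + 6*(-7/3)²)/(3*(1 + (-7/3)²)²))² = (9 - 7*(6 - 7/3 + 6*(49/9))/(3*(1 + 49/9)²))² = (9 - 7*(6 - 7/3 + 98/3)/(3*(58/9)²))² = (9 - 7/3*81/3364*109/3)² = (9 - 6867/3364)² = (23409/3364)² = 547981281/11316496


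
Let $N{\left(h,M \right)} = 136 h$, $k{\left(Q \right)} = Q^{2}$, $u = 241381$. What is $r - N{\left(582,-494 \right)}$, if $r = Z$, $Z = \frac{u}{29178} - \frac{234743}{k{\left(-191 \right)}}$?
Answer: $- \frac{84250805610929}{1064442618} \approx -79150.0$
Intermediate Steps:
$Z = \frac{1956489007}{1064442618}$ ($Z = \frac{241381}{29178} - \frac{234743}{\left(-191\right)^{2}} = 241381 \cdot \frac{1}{29178} - \frac{234743}{36481} = \frac{241381}{29178} - \frac{234743}{36481} = \frac{1956489007}{1064442618} \approx 1.838$)
$r = \frac{1956489007}{1064442618} \approx 1.838$
$r - N{\left(582,-494 \right)} = \frac{1956489007}{1064442618} - 136 \cdot 582 = \frac{1956489007}{1064442618} - 79152 = - \frac{84250805610929}{1064442618}$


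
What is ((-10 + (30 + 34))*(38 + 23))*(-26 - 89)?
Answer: -378810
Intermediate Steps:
((-10 + (30 + 34))*(38 + 23))*(-26 - 89) = ((-10 + 64)*61)*(-115) = (54*61)*(-115) = 3294*(-115) = -378810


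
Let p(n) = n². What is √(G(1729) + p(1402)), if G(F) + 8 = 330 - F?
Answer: √1964197 ≈ 1401.5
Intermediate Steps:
G(F) = 322 - F (G(F) = -8 + (330 - F) = 322 - F)
√(G(1729) + p(1402)) = √((322 - 1*1729) + 1402²) = √((322 - 1729) + 1965604) = √(-1407 + 1965604) = √1964197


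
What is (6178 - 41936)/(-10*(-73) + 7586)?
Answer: -17879/4158 ≈ -4.2999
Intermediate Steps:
(6178 - 41936)/(-10*(-73) + 7586) = -35758/(730 + 7586) = -35758/8316 = -35758*1/8316 = -17879/4158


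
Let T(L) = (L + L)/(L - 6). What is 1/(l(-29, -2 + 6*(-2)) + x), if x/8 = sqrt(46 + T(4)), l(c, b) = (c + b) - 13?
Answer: -1/8 - sqrt(42)/56 ≈ -0.24073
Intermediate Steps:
T(L) = 2*L/(-6 + L) (T(L) = (2*L)/(-6 + L) = 2*L/(-6 + L))
l(c, b) = -13 + b + c (l(c, b) = (b + c) - 13 = -13 + b + c)
x = 8*sqrt(42) (x = 8*sqrt(46 + 2*4/(-6 + 4)) = 8*sqrt(46 + 2*4/(-2)) = 8*sqrt(46 + 2*4*(-1/2)) = 8*sqrt(46 - 4) = 8*sqrt(42) ≈ 51.846)
1/(l(-29, -2 + 6*(-2)) + x) = 1/((-13 + (-2 + 6*(-2)) - 29) + 8*sqrt(42)) = 1/((-13 + (-2 - 12) - 29) + 8*sqrt(42)) = 1/((-13 - 14 - 29) + 8*sqrt(42)) = 1/(-56 + 8*sqrt(42))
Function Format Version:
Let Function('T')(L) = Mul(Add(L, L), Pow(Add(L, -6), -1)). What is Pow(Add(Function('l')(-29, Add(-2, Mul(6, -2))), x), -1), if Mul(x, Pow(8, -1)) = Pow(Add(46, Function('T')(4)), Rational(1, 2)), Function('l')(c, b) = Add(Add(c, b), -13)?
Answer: Add(Rational(-1, 8), Mul(Rational(-1, 56), Pow(42, Rational(1, 2)))) ≈ -0.24073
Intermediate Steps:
Function('T')(L) = Mul(2, L, Pow(Add(-6, L), -1)) (Function('T')(L) = Mul(Mul(2, L), Pow(Add(-6, L), -1)) = Mul(2, L, Pow(Add(-6, L), -1)))
Function('l')(c, b) = Add(-13, b, c) (Function('l')(c, b) = Add(Add(b, c), -13) = Add(-13, b, c))
x = Mul(8, Pow(42, Rational(1, 2))) (x = Mul(8, Pow(Add(46, Mul(2, 4, Pow(Add(-6, 4), -1))), Rational(1, 2))) = Mul(8, Pow(Add(46, Mul(2, 4, Pow(-2, -1))), Rational(1, 2))) = Mul(8, Pow(Add(46, Mul(2, 4, Rational(-1, 2))), Rational(1, 2))) = Mul(8, Pow(Add(46, -4), Rational(1, 2))) = Mul(8, Pow(42, Rational(1, 2))) ≈ 51.846)
Pow(Add(Function('l')(-29, Add(-2, Mul(6, -2))), x), -1) = Pow(Add(Add(-13, Add(-2, Mul(6, -2)), -29), Mul(8, Pow(42, Rational(1, 2)))), -1) = Pow(Add(Add(-13, Add(-2, -12), -29), Mul(8, Pow(42, Rational(1, 2)))), -1) = Pow(Add(Add(-13, -14, -29), Mul(8, Pow(42, Rational(1, 2)))), -1) = Pow(Add(-56, Mul(8, Pow(42, Rational(1, 2)))), -1)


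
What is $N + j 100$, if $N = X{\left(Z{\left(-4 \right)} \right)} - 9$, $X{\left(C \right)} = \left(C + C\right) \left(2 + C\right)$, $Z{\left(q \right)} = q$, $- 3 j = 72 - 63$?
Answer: $-293$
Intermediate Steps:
$j = -3$ ($j = - \frac{72 - 63}{3} = \left(- \frac{1}{3}\right) 9 = -3$)
$X{\left(C \right)} = 2 C \left(2 + C\right)$
$N = 7$ ($N = 2 \left(-4\right) \left(2 - 4\right) - 9 = 2 \left(-4\right) \left(-2\right) - 9 = 16 - 9 = 7$)
$N + j 100 = 7 - 300 = -293$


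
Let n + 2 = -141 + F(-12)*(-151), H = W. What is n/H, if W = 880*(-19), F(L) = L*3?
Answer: -5293/16720 ≈ -0.31657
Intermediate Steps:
F(L) = 3*L
W = -16720
H = -16720
n = 5293 (n = -2 + (-141 + (3*(-12))*(-151)) = -2 + (-141 - 36*(-151)) = -2 + (-141 + 5436) = -2 + 5295 = 5293)
n/H = 5293/(-16720) = 5293*(-1/16720) = -5293/16720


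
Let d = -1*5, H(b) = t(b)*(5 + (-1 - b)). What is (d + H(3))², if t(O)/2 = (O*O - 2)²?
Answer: 8649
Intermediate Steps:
t(O) = 2*(-2 + O²)² (t(O) = 2*(O*O - 2)² = 2*(O² - 2)² = 2*(-2 + O²)²)
H(b) = 2*(-2 + b²)²*(4 - b) (H(b) = (2*(-2 + b²)²)*(5 + (-1 - b)) = (2*(-2 + b²)²)*(4 - b) = 2*(-2 + b²)²*(4 - b))
d = -5
(d + H(3))² = (-5 + 2*(-2 + 3²)²*(4 - 1*3))² = (-5 + 2*(-2 + 9)²*(4 - 3))² = (-5 + 2*7²*1)² = (-5 + 2*49*1)² = (-5 + 98)² = 93² = 8649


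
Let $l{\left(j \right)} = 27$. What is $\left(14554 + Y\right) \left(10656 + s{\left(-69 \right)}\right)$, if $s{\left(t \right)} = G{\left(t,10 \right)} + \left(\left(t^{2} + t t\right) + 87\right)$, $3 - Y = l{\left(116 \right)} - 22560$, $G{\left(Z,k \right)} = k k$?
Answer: $755337850$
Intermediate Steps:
$G{\left(Z,k \right)} = k^{2}$
$Y = 22536$ ($Y = 3 - \left(27 - 22560\right) = 3 - -22533 = 3 + 22533 = 22536$)
$s{\left(t \right)} = 187 + 2 t^{2}$ ($s{\left(t \right)} = 10^{2} + \left(\left(t^{2} + t t\right) + 87\right) = 100 + \left(\left(t^{2} + t^{2}\right) + 87\right) = 100 + \left(2 t^{2} + 87\right) = 100 + \left(87 + 2 t^{2}\right) = 187 + 2 t^{2}$)
$\left(14554 + Y\right) \left(10656 + s{\left(-69 \right)}\right) = \left(14554 + 22536\right) \left(10656 + \left(187 + 2 \left(-69\right)^{2}\right)\right) = 37090 \left(10656 + \left(187 + 2 \cdot 4761\right)\right) = 37090 \left(10656 + \left(187 + 9522\right)\right) = 37090 \left(10656 + 9709\right) = 37090 \cdot 20365 = 755337850$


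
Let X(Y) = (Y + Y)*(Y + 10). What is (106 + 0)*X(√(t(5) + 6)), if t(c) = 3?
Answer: 8268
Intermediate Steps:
X(Y) = 2*Y*(10 + Y) (X(Y) = (2*Y)*(10 + Y) = 2*Y*(10 + Y))
(106 + 0)*X(√(t(5) + 6)) = (106 + 0)*(2*√(3 + 6)*(10 + √(3 + 6))) = 106*(2*√9*(10 + √9)) = 106*(2*3*(10 + 3)) = 106*(2*3*13) = 106*78 = 8268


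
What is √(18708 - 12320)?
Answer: 2*√1597 ≈ 79.925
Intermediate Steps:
√(18708 - 12320) = √6388 = 2*√1597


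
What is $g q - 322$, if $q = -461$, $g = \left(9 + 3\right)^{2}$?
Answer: $-66706$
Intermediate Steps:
$g = 144$ ($g = 12^{2} = 144$)
$g q - 322 = 144 \left(-461\right) - 322 = -66384 - 322 = -66706$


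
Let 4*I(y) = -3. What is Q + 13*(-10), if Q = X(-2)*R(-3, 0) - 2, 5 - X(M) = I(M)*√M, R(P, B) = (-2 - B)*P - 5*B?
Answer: -102 + 9*I*√2/2 ≈ -102.0 + 6.364*I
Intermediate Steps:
I(y) = -¾ (I(y) = (¼)*(-3) = -¾)
R(P, B) = -5*B + P*(-2 - B) (R(P, B) = P*(-2 - B) - 5*B = -5*B + P*(-2 - B))
X(M) = 5 + 3*√M/4 (X(M) = 5 - (-3)*√M/4 = 5 + 3*√M/4)
Q = 28 + 9*I*√2/2 (Q = (5 + 3*√(-2)/4)*(-5*0 - 2*(-3) - 1*0*(-3)) - 2 = (5 + 3*(I*√2)/4)*(0 + 6 + 0) - 2 = (5 + 3*I*√2/4)*6 - 2 = (30 + 9*I*√2/2) - 2 = 28 + 9*I*√2/2 ≈ 28.0 + 6.364*I)
Q + 13*(-10) = (28 + 9*I*√2/2) + 13*(-10) = (28 + 9*I*√2/2) - 130 = -102 + 9*I*√2/2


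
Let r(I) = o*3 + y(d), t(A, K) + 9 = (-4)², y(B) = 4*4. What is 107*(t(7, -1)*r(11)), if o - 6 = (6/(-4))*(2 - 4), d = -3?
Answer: 32207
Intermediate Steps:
o = 9 (o = 6 + (6/(-4))*(2 - 4) = 6 + (6*(-¼))*(-2) = 6 - 3/2*(-2) = 6 + 3 = 9)
y(B) = 16
t(A, K) = 7 (t(A, K) = -9 + (-4)² = -9 + 16 = 7)
r(I) = 43 (r(I) = 9*3 + 16 = 27 + 16 = 43)
107*(t(7, -1)*r(11)) = 107*(7*43) = 107*301 = 32207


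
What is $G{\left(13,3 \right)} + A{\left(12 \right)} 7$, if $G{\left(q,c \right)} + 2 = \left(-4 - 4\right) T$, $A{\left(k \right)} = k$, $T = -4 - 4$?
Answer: $146$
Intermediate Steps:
$T = -8$
$G{\left(q,c \right)} = 62$ ($G{\left(q,c \right)} = -2 + \left(-4 - 4\right) \left(-8\right) = -2 - -64 = -2 + 64 = 62$)
$G{\left(13,3 \right)} + A{\left(12 \right)} 7 = 62 + 12 \cdot 7 = 62 + 84 = 146$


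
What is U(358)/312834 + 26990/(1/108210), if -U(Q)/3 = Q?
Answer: 152276532517921/52139 ≈ 2.9206e+9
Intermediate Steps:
U(Q) = -3*Q
U(358)/312834 + 26990/(1/108210) = -3*358/312834 + 26990/(1/108210) = -1074*1/312834 + 26990/(1/108210) = -179/52139 + 26990*108210 = -179/52139 + 2920587900 = 152276532517921/52139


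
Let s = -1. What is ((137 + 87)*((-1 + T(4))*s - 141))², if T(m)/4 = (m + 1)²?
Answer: 2890137600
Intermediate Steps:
T(m) = 4*(1 + m)² (T(m) = 4*(m + 1)² = 4*(1 + m)²)
((137 + 87)*((-1 + T(4))*s - 141))² = ((137 + 87)*((-1 + 4*(1 + 4)²)*(-1) - 141))² = (224*((-1 + 4*5²)*(-1) - 141))² = (224*((-1 + 4*25)*(-1) - 141))² = (224*((-1 + 100)*(-1) - 141))² = (224*(99*(-1) - 141))² = (224*(-99 - 141))² = (224*(-240))² = (-53760)² = 2890137600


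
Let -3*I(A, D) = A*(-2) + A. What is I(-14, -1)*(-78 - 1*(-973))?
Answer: -12530/3 ≈ -4176.7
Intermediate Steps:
I(A, D) = A/3 (I(A, D) = -(A*(-2) + A)/3 = -(-2*A + A)/3 = -(-1)*A/3 = A/3)
I(-14, -1)*(-78 - 1*(-973)) = ((⅓)*(-14))*(-78 - 1*(-973)) = -14*(-78 + 973)/3 = -14/3*895 = -12530/3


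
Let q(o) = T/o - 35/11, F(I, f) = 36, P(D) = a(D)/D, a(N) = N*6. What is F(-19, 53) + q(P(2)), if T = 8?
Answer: 1127/33 ≈ 34.151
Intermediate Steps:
a(N) = 6*N
P(D) = 6 (P(D) = (6*D)/D = 6)
q(o) = -35/11 + 8/o (q(o) = 8/o - 35/11 = -35/11 + 8/o)
F(-19, 53) + q(P(2)) = 36 + (-35/11 + 8/6) = 36 + (-35/11 + 8*(⅙)) = 36 + (-35/11 + 4/3) = 36 - 61/33 = 1127/33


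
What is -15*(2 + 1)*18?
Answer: -810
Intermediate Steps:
-15*(2 + 1)*18 = -15*3*18 = -45*18 = -810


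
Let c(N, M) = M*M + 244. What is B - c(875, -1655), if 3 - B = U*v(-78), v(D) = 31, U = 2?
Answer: -2739328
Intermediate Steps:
c(N, M) = 244 + M**2 (c(N, M) = M**2 + 244 = 244 + M**2)
B = -59 (B = 3 - 2*31 = 3 - 1*62 = 3 - 62 = -59)
B - c(875, -1655) = -59 - (244 + (-1655)**2) = -59 - (244 + 2739025) = -59 - 1*2739269 = -59 - 2739269 = -2739328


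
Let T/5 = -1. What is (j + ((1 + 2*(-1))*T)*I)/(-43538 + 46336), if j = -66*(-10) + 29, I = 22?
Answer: 799/2798 ≈ 0.28556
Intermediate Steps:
T = -5 (T = 5*(-1) = -5)
j = 689 (j = 660 + 29 = 689)
(j + ((1 + 2*(-1))*T)*I)/(-43538 + 46336) = (689 + ((1 + 2*(-1))*(-5))*22)/(-43538 + 46336) = (689 + ((1 - 2)*(-5))*22)/2798 = (689 - 1*(-5)*22)*(1/2798) = (689 + 5*22)*(1/2798) = (689 + 110)*(1/2798) = 799*(1/2798) = 799/2798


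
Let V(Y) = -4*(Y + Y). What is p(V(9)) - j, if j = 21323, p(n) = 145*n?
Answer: -31763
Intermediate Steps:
V(Y) = -8*Y
p(V(9)) - j = 145*(-8*9) - 1*21323 = 145*(-72) - 21323 = -10440 - 21323 = -31763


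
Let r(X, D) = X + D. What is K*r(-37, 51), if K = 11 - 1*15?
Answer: -56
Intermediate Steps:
r(X, D) = D + X
K = -4 (K = 11 - 15 = -4)
K*r(-37, 51) = -4*(51 - 37) = -4*14 = -56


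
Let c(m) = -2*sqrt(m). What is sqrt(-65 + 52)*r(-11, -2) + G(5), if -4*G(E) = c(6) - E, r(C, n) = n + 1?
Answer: 5/4 + sqrt(6)/2 - I*sqrt(13) ≈ 2.4747 - 3.6056*I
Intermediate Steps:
r(C, n) = 1 + n
G(E) = sqrt(6)/2 + E/4 (G(E) = -(-2*sqrt(6) - E)/4 = -(-E - 2*sqrt(6))/4 = sqrt(6)/2 + E/4)
sqrt(-65 + 52)*r(-11, -2) + G(5) = sqrt(-65 + 52)*(1 - 2) + (sqrt(6)/2 + (1/4)*5) = sqrt(-13)*(-1) + (sqrt(6)/2 + 5/4) = (I*sqrt(13))*(-1) + (5/4 + sqrt(6)/2) = -I*sqrt(13) + (5/4 + sqrt(6)/2) = 5/4 + sqrt(6)/2 - I*sqrt(13)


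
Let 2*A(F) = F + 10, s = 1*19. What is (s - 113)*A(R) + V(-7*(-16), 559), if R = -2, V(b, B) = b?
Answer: -264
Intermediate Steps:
s = 19
A(F) = 5 + F/2 (A(F) = (F + 10)/2 = (10 + F)/2 = 5 + F/2)
(s - 113)*A(R) + V(-7*(-16), 559) = (19 - 113)*(5 + (1/2)*(-2)) - 7*(-16) = -94*(5 - 1) + 112 = -94*4 + 112 = -376 + 112 = -264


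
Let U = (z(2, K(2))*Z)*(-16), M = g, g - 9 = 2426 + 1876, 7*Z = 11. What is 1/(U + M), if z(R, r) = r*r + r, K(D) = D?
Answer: 7/29121 ≈ 0.00024038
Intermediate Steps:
Z = 11/7 (Z = (⅐)*11 = 11/7 ≈ 1.5714)
z(R, r) = r + r² (z(R, r) = r² + r = r + r²)
g = 4311 (g = 9 + (2426 + 1876) = 9 + 4302 = 4311)
M = 4311
U = -1056/7 (U = ((2*(1 + 2))*(11/7))*(-16) = ((2*3)*(11/7))*(-16) = (6*(11/7))*(-16) = (66/7)*(-16) = -1056/7 ≈ -150.86)
1/(U + M) = 1/(-1056/7 + 4311) = 1/(29121/7) = 7/29121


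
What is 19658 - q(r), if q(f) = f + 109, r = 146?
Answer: 19403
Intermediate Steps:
q(f) = 109 + f
19658 - q(r) = 19658 - (109 + 146) = 19658 - 1*255 = 19658 - 255 = 19403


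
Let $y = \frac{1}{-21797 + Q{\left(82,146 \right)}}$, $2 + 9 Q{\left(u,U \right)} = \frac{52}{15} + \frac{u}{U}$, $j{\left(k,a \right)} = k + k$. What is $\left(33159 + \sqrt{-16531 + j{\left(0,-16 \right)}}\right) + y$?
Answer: $\frac{7122792399171}{214807214} + i \sqrt{16531} \approx 33159.0 + 128.57 i$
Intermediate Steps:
$j{\left(k,a \right)} = 2 k$
$Q{\left(u,U \right)} = \frac{22}{135} + \frac{u}{9 U}$ ($Q{\left(u,U \right)} = - \frac{2}{9} + \frac{\frac{52}{15} + \frac{u}{U}}{9} = - \frac{2}{9} + \left(\frac{52}{135} + \frac{u}{9 U}\right) = \frac{22}{135} + \frac{u}{9 U}$)
$y = - \frac{9855}{214807214}$ ($y = \frac{1}{-21797 + \left(\frac{22}{135} + \frac{1}{9} \cdot 82 \cdot \frac{1}{146}\right)} = \frac{1}{-21797 + \left(\frac{22}{135} + \frac{41}{657}\right)} = \frac{1}{-21797 + \frac{2221}{9855}} = \frac{1}{- \frac{214807214}{9855}} = - \frac{9855}{214807214} \approx -4.5878 \cdot 10^{-5}$)
$\left(33159 + \sqrt{-16531 + j{\left(0,-16 \right)}}\right) + y = \left(33159 + \sqrt{-16531 + 2 \cdot 0}\right) - \frac{9855}{214807214} = \left(33159 + \sqrt{-16531 + 0}\right) - \frac{9855}{214807214} = \left(33159 + \sqrt{-16531}\right) - \frac{9855}{214807214} = \left(33159 + i \sqrt{16531}\right) - \frac{9855}{214807214} = \frac{7122792399171}{214807214} + i \sqrt{16531}$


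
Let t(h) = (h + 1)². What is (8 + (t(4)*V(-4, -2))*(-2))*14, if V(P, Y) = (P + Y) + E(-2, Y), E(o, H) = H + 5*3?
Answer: -4788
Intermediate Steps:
E(o, H) = 15 + H (E(o, H) = H + 15 = 15 + H)
V(P, Y) = 15 + P + 2*Y (V(P, Y) = (P + Y) + (15 + Y) = 15 + P + 2*Y)
t(h) = (1 + h)²
(8 + (t(4)*V(-4, -2))*(-2))*14 = (8 + ((1 + 4)²*(15 - 4 + 2*(-2)))*(-2))*14 = (8 + (5²*(15 - 4 - 4))*(-2))*14 = (8 + (25*7)*(-2))*14 = (8 + 175*(-2))*14 = (8 - 350)*14 = -342*14 = -4788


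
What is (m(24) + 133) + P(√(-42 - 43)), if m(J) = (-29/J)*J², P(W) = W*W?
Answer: -648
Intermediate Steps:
P(W) = W²
m(J) = -29*J
(m(24) + 133) + P(√(-42 - 43)) = (-29*24 + 133) + (√(-42 - 43))² = (-696 + 133) + (√(-85))² = -563 + (I*√85)² = -563 - 85 = -648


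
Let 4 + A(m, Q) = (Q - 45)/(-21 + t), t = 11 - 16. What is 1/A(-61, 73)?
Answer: -13/66 ≈ -0.19697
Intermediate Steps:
t = -5
A(m, Q) = -59/26 - Q/26 (A(m, Q) = -4 + (Q - 45)/(-21 - 5) = -4 + (-45 + Q)/(-26) = -4 + (-45 + Q)*(-1/26) = -4 + (45/26 - Q/26) = -59/26 - Q/26)
1/A(-61, 73) = 1/(-59/26 - 1/26*73) = 1/(-59/26 - 73/26) = 1/(-66/13) = -13/66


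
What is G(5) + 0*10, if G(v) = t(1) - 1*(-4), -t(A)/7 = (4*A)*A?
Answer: -24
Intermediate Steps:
t(A) = -28*A² (t(A) = -7*4*A*A = -28*A²)
G(v) = -24 (G(v) = -28*1² - 1*(-4) = -28*1 + 4 = -28 + 4 = -24)
G(5) + 0*10 = -24 + 0*10 = -24 + 0 = -24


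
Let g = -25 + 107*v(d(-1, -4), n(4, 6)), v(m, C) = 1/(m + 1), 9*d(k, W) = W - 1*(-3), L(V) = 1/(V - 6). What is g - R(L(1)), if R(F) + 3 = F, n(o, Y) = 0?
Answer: 3943/40 ≈ 98.575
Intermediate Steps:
L(V) = 1/(-6 + V)
R(F) = -3 + F
d(k, W) = 1/3 + W/9 (d(k, W) = (W - 1*(-3))/9 = (W + 3)/9 = (3 + W)/9 = 1/3 + W/9)
v(m, C) = 1/(1 + m)
g = 763/8 (g = -25 + 107/(1 + (1/3 + (1/9)*(-4))) = -25 + 107/(1 + (1/3 - 4/9)) = -25 + 107/(1 - 1/9) = -25 + 107/(8/9) = -25 + 107*(9/8) = -25 + 963/8 = 763/8 ≈ 95.375)
g - R(L(1)) = 763/8 - (-3 + 1/(-6 + 1)) = 763/8 - (-3 + 1/(-5)) = 763/8 - (-3 - 1/5) = 763/8 - 1*(-16/5) = 763/8 + 16/5 = 3943/40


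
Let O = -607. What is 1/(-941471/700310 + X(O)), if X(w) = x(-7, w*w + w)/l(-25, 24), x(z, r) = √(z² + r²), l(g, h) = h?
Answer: 94942304065440/16589881796689851524221 + 2942604576600*√135307737013/16589881796689851524221 ≈ 6.5251e-5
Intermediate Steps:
x(z, r) = √(r² + z²)
X(w) = √(49 + (w + w²)²)/24 (X(w) = √((w*w + w)² + (-7)²)/24 = √((w² + w)² + 49)*(1/24) = √((w + w²)² + 49)*(1/24) = √(49 + (w + w²)²)*(1/24) = √(49 + (w + w²)²)/24)
1/(-941471/700310 + X(O)) = 1/(-941471/700310 + √(49 + (-607)²*(1 - 607)²)/24) = 1/(-941471*1/700310 + √(49 + 368449*(-606)²)/24) = 1/(-941471/700310 + √(49 + 368449*367236)/24) = 1/(-941471/700310 + √(49 + 135307736964)/24) = 1/(-941471/700310 + √135307737013/24)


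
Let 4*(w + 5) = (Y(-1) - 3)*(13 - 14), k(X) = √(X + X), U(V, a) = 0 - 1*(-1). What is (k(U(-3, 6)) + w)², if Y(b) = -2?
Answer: 257/16 - 15*√2/2 ≈ 5.4559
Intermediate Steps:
U(V, a) = 1 (U(V, a) = 0 + 1 = 1)
k(X) = √2*√X (k(X) = √(2*X) = √2*√X)
w = -15/4 (w = -5 + ((-2 - 3)*(13 - 14))/4 = -5 + (-5*(-1))/4 = -5 + (¼)*5 = -5 + 5/4 = -15/4 ≈ -3.7500)
(k(U(-3, 6)) + w)² = (√2*√1 - 15/4)² = (√2*1 - 15/4)² = (√2 - 15/4)² = (-15/4 + √2)²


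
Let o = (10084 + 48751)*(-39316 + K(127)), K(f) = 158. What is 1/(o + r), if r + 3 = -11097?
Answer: -1/2303872030 ≈ -4.3405e-10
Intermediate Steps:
r = -11100 (r = -3 - 11097 = -11100)
o = -2303860930 (o = (10084 + 48751)*(-39316 + 158) = 58835*(-39158) = -2303860930)
1/(o + r) = 1/(-2303860930 - 11100) = 1/(-2303872030) = -1/2303872030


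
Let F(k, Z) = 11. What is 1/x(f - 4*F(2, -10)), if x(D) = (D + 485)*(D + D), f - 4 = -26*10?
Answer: -1/111000 ≈ -9.0090e-6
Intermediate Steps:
f = -256 (f = 4 - 26*10 = 4 - 260 = -256)
x(D) = 2*D*(485 + D) (x(D) = (485 + D)*(2*D) = 2*D*(485 + D))
1/x(f - 4*F(2, -10)) = 1/(2*(-256 - 4*11)*(485 + (-256 - 4*11))) = 1/(2*(-256 - 44)*(485 + (-256 - 44))) = 1/(2*(-300)*(485 - 300)) = 1/(2*(-300)*185) = 1/(-111000) = -1/111000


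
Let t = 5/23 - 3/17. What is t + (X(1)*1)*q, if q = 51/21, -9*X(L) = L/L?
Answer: -5639/24633 ≈ -0.22892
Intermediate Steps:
X(L) = -⅑ (X(L) = -L/(9*L) = -⅑*1 = -⅑)
t = 16/391 (t = 5*(1/23) - 3*1/17 = 5/23 - 3/17 = 16/391 ≈ 0.040921)
q = 17/7 (q = 51*(1/21) = 17/7 ≈ 2.4286)
t + (X(1)*1)*q = 16/391 - ⅑*1*(17/7) = 16/391 - ⅑*17/7 = 16/391 - 17/63 = -5639/24633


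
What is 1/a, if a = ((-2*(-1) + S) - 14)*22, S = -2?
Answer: -1/308 ≈ -0.0032468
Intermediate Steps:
a = -308 (a = ((-2*(-1) - 2) - 14)*22 = ((2 - 2) - 14)*22 = (0 - 14)*22 = -14*22 = -308)
1/a = 1/(-308) = -1/308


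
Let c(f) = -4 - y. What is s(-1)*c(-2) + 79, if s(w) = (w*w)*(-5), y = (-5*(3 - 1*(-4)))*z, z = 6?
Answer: -951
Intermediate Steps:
y = -210 (y = -5*(3 - 1*(-4))*6 = -5*(3 + 4)*6 = -5*7*6 = -35*6 = -210)
s(w) = -5*w² (s(w) = w²*(-5) = -5*w²)
c(f) = 206 (c(f) = -4 - 1*(-210) = -4 + 210 = 206)
s(-1)*c(-2) + 79 = -5*(-1)²*206 + 79 = -5*1*206 + 79 = -5*206 + 79 = -1030 + 79 = -951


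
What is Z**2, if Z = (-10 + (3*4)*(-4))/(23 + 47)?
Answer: 841/1225 ≈ 0.68653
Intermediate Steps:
Z = -29/35 (Z = (-10 + 12*(-4))/70 = (-10 - 48)*(1/70) = -58*1/70 = -29/35 ≈ -0.82857)
Z**2 = (-29/35)**2 = 841/1225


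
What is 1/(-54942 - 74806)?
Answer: -1/129748 ≈ -7.7072e-6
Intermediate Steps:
1/(-54942 - 74806) = 1/(-129748) = -1/129748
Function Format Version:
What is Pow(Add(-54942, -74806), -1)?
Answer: Rational(-1, 129748) ≈ -7.7072e-6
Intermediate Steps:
Pow(Add(-54942, -74806), -1) = Pow(-129748, -1) = Rational(-1, 129748)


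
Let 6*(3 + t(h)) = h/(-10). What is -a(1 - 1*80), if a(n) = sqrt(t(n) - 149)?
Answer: -I*sqrt(135615)/30 ≈ -12.275*I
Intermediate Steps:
t(h) = -3 - h/60 (t(h) = -3 + (h/(-10))/6 = -3 + (h*(-1/10))/6 = -3 + (-h/10)/6 = -3 - h/60)
a(n) = sqrt(-152 - n/60) (a(n) = sqrt((-3 - n/60) - 149) = sqrt(-152 - n/60))
-a(1 - 1*80) = -sqrt(-136800 - 15*(1 - 1*80))/30 = -sqrt(-136800 - 15*(1 - 80))/30 = -sqrt(-136800 - 15*(-79))/30 = -sqrt(-136800 + 1185)/30 = -sqrt(-135615)/30 = -I*sqrt(135615)/30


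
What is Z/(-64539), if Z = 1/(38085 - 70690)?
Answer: 1/2104294095 ≈ 4.7522e-10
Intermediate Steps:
Z = -1/32605 (Z = 1/(-32605) = -1/32605 ≈ -3.0670e-5)
Z/(-64539) = -1/32605/(-64539) = -1/32605*(-1/64539) = 1/2104294095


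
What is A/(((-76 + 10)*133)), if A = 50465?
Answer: -50465/8778 ≈ -5.7490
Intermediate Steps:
A/(((-76 + 10)*133)) = 50465/(((-76 + 10)*133)) = 50465/((-66*133)) = 50465/(-8778) = 50465*(-1/8778) = -50465/8778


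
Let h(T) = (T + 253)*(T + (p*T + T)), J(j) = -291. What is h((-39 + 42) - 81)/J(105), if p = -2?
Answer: 0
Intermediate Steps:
h(T) = 0 (h(T) = (T + 253)*(T + (-2*T + T)) = (253 + T)*(T - T) = (253 + T)*0 = 0)
h((-39 + 42) - 81)/J(105) = 0/(-291) = 0*(-1/291) = 0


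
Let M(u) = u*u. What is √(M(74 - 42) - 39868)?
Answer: 6*I*√1079 ≈ 197.09*I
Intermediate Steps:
M(u) = u²
√(M(74 - 42) - 39868) = √((74 - 42)² - 39868) = √(32² - 39868) = √(1024 - 39868) = √(-38844) = 6*I*√1079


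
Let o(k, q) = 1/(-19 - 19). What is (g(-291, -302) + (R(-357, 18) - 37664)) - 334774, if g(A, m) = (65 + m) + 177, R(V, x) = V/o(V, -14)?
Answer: -358932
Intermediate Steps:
o(k, q) = -1/38 (o(k, q) = 1/(-38) = -1/38)
R(V, x) = -38*V (R(V, x) = V/(-1/38) = V*(-38) = -38*V)
g(A, m) = 242 + m
(g(-291, -302) + (R(-357, 18) - 37664)) - 334774 = ((242 - 302) + (-38*(-357) - 37664)) - 334774 = (-60 + (13566 - 37664)) - 334774 = (-60 - 24098) - 334774 = -24158 - 334774 = -358932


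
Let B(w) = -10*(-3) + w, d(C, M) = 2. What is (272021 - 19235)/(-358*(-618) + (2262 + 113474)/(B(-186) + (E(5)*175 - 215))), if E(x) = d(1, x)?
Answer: 2654253/2265194 ≈ 1.1718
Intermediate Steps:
E(x) = 2
B(w) = 30 + w
(272021 - 19235)/(-358*(-618) + (2262 + 113474)/(B(-186) + (E(5)*175 - 215))) = (272021 - 19235)/(-358*(-618) + (2262 + 113474)/((30 - 186) + (2*175 - 215))) = 252786/(221244 + 115736/(-156 + (350 - 215))) = 252786/(221244 + 115736/(-156 + 135)) = 252786/(221244 + 115736/(-21)) = 252786/(221244 + 115736*(-1/21)) = 252786/(221244 - 115736/21) = 252786/(4530388/21) = 252786*(21/4530388) = 2654253/2265194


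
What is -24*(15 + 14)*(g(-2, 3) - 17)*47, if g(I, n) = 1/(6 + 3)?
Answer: 1657408/3 ≈ 5.5247e+5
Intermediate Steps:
g(I, n) = 1/9
-24*(15 + 14)*(g(-2, 3) - 17)*47 = -24*(15 + 14)*(1/9 - 17)*47 = -696*(-152)/9*47 = -24*(-4408/9)*47 = (35264/3)*47 = 1657408/3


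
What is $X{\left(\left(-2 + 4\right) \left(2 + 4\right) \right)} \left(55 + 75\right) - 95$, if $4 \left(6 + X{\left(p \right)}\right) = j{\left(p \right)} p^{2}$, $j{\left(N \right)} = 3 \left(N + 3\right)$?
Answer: $209725$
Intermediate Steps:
$j{\left(N \right)} = 9 + 3 N$ ($j{\left(N \right)} = 3 \left(3 + N\right) = 9 + 3 N$)
$X{\left(p \right)} = -6 + \frac{p^{2} \left(9 + 3 p\right)}{4}$ ($X{\left(p \right)} = -6 + \frac{\left(9 + 3 p\right) p^{2}}{4} = -6 + \frac{p^{2} \left(9 + 3 p\right)}{4}$)
$X{\left(\left(-2 + 4\right) \left(2 + 4\right) \right)} \left(55 + 75\right) - 95 = \left(-6 + \frac{3 \left(\left(-2 + 4\right) \left(2 + 4\right)\right)^{2} \left(3 + \left(-2 + 4\right) \left(2 + 4\right)\right)}{4}\right) \left(55 + 75\right) - 95 = \left(-6 + \frac{3 \left(2 \cdot 6\right)^{2} \left(3 + 2 \cdot 6\right)}{4}\right) 130 - 95 = \left(-6 + \frac{3 \cdot 12^{2} \left(3 + 12\right)}{4}\right) 130 - 95 = \left(-6 + \frac{3}{4} \cdot 144 \cdot 15\right) 130 - 95 = \left(-6 + 1620\right) 130 - 95 = 1614 \cdot 130 - 95 = 209820 - 95 = 209725$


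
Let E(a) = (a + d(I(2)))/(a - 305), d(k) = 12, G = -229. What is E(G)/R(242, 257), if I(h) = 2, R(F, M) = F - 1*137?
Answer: 31/8010 ≈ 0.0038702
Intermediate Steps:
R(F, M) = -137 + F (R(F, M) = F - 137 = -137 + F)
E(a) = (12 + a)/(-305 + a) (E(a) = (a + 12)/(a - 305) = (12 + a)/(-305 + a))
E(G)/R(242, 257) = ((12 - 229)/(-305 - 229))/(-137 + 242) = (-217/(-534))/105 = -1/534*(-217)*(1/105) = (217/534)*(1/105) = 31/8010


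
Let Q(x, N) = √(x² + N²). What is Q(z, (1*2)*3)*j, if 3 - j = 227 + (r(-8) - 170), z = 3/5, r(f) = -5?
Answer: -147*√101/5 ≈ -295.47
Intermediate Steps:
z = ⅗ (z = 3*(⅕) = ⅗ ≈ 0.60000)
Q(x, N) = √(N² + x²)
j = -49 (j = 3 - (227 + (-5 - 170)) = 3 - (227 - 175) = 3 - 1*52 = 3 - 52 = -49)
Q(z, (1*2)*3)*j = √(((1*2)*3)² + (⅗)²)*(-49) = √((2*3)² + 9/25)*(-49) = √(6² + 9/25)*(-49) = √(36 + 9/25)*(-49) = √(909/25)*(-49) = (3*√101/5)*(-49) = -147*√101/5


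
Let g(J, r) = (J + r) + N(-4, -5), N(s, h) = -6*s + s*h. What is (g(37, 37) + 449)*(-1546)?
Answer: -876582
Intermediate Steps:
N(s, h) = -6*s + h*s
g(J, r) = 44 + J + r (g(J, r) = (J + r) - 4*(-6 - 5) = (J + r) - 4*(-11) = (J + r) + 44 = 44 + J + r)
(g(37, 37) + 449)*(-1546) = ((44 + 37 + 37) + 449)*(-1546) = (118 + 449)*(-1546) = 567*(-1546) = -876582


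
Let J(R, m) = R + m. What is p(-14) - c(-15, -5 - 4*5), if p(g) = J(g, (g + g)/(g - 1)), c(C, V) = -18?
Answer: 88/15 ≈ 5.8667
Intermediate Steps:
p(g) = g + 2*g/(-1 + g) (p(g) = g + (g + g)/(g - 1) = g + (2*g)/(-1 + g) = g + 2*g/(-1 + g))
p(-14) - c(-15, -5 - 4*5) = -14*(1 - 14)/(-1 - 14) - 1*(-18) = -14*(-13)/(-15) + 18 = -14*(-1/15)*(-13) + 18 = -182/15 + 18 = 88/15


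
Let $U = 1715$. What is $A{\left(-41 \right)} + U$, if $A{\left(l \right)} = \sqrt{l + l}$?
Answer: $1715 + i \sqrt{82} \approx 1715.0 + 9.0554 i$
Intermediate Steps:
$A{\left(l \right)} = \sqrt{2} \sqrt{l}$ ($A{\left(l \right)} = \sqrt{2 l} = \sqrt{2} \sqrt{l}$)
$A{\left(-41 \right)} + U = \sqrt{2} \sqrt{-41} + 1715 = \sqrt{2} i \sqrt{41} + 1715 = i \sqrt{82} + 1715 = 1715 + i \sqrt{82}$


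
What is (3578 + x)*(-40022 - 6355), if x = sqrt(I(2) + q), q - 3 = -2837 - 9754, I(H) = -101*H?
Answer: -165936906 - 46377*I*sqrt(12790) ≈ -1.6594e+8 - 5.2449e+6*I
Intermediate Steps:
q = -12588 (q = 3 + (-2837 - 9754) = 3 - 12591 = -12588)
x = I*sqrt(12790) (x = sqrt(-101*2 - 12588) = sqrt(-202 - 12588) = sqrt(-12790) = I*sqrt(12790) ≈ 113.09*I)
(3578 + x)*(-40022 - 6355) = (3578 + I*sqrt(12790))*(-40022 - 6355) = (3578 + I*sqrt(12790))*(-46377) = -165936906 - 46377*I*sqrt(12790)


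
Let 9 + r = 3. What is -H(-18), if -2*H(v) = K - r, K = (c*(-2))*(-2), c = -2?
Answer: -1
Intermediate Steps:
r = -6 (r = -9 + 3 = -6)
K = -8 (K = -2*(-2)*(-2) = 4*(-2) = -8)
H(v) = 1 (H(v) = -(-8 - 1*(-6))/2 = -(-8 + 6)/2 = -1/2*(-2) = 1)
-H(-18) = -1*1 = -1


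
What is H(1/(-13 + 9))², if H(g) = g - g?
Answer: 0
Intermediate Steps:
H(g) = 0
H(1/(-13 + 9))² = 0² = 0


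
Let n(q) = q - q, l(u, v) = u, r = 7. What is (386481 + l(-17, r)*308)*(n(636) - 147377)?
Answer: -56186744365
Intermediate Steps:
n(q) = 0
(386481 + l(-17, r)*308)*(n(636) - 147377) = (386481 - 17*308)*(0 - 147377) = (386481 - 5236)*(-147377) = 381245*(-147377) = -56186744365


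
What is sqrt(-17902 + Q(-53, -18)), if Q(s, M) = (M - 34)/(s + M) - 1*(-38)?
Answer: 2*I*sqrt(22512183)/71 ≈ 133.65*I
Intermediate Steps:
Q(s, M) = 38 + (-34 + M)/(M + s) (Q(s, M) = (-34 + M)/(M + s) + 38 = 38 + (-34 + M)/(M + s))
sqrt(-17902 + Q(-53, -18)) = sqrt(-17902 + (-34 + 38*(-53) + 39*(-18))/(-18 - 53)) = sqrt(-17902 + (-34 - 2014 - 702)/(-71)) = sqrt(-17902 - 1/71*(-2750)) = sqrt(-17902 + 2750/71) = sqrt(-1268292/71) = 2*I*sqrt(22512183)/71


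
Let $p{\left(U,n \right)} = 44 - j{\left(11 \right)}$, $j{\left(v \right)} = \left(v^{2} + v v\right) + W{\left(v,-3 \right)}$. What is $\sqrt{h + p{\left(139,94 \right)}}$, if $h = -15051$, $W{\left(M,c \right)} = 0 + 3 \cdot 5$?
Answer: $12 i \sqrt{106} \approx 123.55 i$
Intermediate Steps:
$W{\left(M,c \right)} = 15$ ($W{\left(M,c \right)} = 0 + 15 = 15$)
$j{\left(v \right)} = 15 + 2 v^{2}$ ($j{\left(v \right)} = \left(v^{2} + v v\right) + 15 = \left(v^{2} + v^{2}\right) + 15 = 2 v^{2} + 15 = 15 + 2 v^{2}$)
$p{\left(U,n \right)} = -213$ ($p{\left(U,n \right)} = 44 - \left(15 + 2 \cdot 11^{2}\right) = 44 - \left(15 + 2 \cdot 121\right) = 44 - \left(15 + 242\right) = 44 - 257 = -213$)
$\sqrt{h + p{\left(139,94 \right)}} = \sqrt{-15051 - 213} = \sqrt{-15264} = 12 i \sqrt{106}$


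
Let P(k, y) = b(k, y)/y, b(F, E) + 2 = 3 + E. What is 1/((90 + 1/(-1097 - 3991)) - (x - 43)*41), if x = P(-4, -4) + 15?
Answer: 5088/6142487 ≈ 0.00082833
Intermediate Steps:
b(F, E) = 1 + E (b(F, E) = -2 + (3 + E) = 1 + E)
P(k, y) = (1 + y)/y
x = 63/4 (x = (1 - 4)/(-4) + 15 = -¼*(-3) + 15 = ¾ + 15 = 63/4 ≈ 15.750)
1/((90 + 1/(-1097 - 3991)) - (x - 43)*41) = 1/((90 + 1/(-1097 - 3991)) - (63/4 - 43)*41) = 1/((90 + 1/(-5088)) - (-109)*41/4) = 1/((90 - 1/5088) - 1*(-4469/4)) = 1/(457919/5088 + 4469/4) = 1/(6142487/5088) = 5088/6142487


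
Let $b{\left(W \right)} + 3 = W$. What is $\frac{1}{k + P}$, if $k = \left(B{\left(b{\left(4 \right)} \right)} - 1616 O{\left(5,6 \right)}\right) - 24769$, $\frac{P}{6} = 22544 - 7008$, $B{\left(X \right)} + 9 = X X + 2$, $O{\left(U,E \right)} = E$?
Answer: $\frac{1}{58745} \approx 1.7023 \cdot 10^{-5}$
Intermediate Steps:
$b{\left(W \right)} = -3 + W$
$B{\left(X \right)} = -7 + X^{2}$ ($B{\left(X \right)} = -9 + \left(X X + 2\right) = -9 + \left(X^{2} + 2\right) = -9 + \left(2 + X^{2}\right) = -7 + X^{2}$)
$P = 93216$ ($P = 6 \left(22544 - 7008\right) = 6 \cdot 15536 = 93216$)
$k = -34471$ ($k = \left(\left(-7 + \left(-3 + 4\right)^{2}\right) - 9696\right) - 24769 = \left(\left(-7 + 1^{2}\right) - 9696\right) - 24769 = \left(\left(-7 + 1\right) - 9696\right) - 24769 = \left(-6 - 9696\right) - 24769 = -9702 - 24769 = -34471$)
$\frac{1}{k + P} = \frac{1}{-34471 + 93216} = \frac{1}{58745}$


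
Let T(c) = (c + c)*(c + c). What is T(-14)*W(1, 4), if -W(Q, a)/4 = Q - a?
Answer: 9408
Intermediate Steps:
T(c) = 4*c² (T(c) = (2*c)*(2*c) = 4*c²)
W(Q, a) = -4*Q + 4*a (W(Q, a) = -4*(Q - a) = -4*Q + 4*a)
T(-14)*W(1, 4) = (4*(-14)²)*(-4*1 + 4*4) = (4*196)*(-4 + 16) = 784*12 = 9408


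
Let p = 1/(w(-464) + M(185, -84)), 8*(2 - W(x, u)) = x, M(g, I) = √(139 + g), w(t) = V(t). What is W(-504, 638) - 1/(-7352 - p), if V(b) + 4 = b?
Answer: 215046385/3308399 ≈ 65.000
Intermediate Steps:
V(b) = -4 + b
w(t) = -4 + t
W(x, u) = 2 - x/8
p = -1/450 (p = 1/((-4 - 464) + √(139 + 185)) = 1/(-468 + √324) = 1/(-468 + 18) = 1/(-450) = -1/450 ≈ -0.0022222)
W(-504, 638) - 1/(-7352 - p) = (2 - ⅛*(-504)) - 1/(-7352 - 1*(-1/450)) = (2 + 63) - 1/(-7352 + 1/450) = 65 - 1/(-3308399/450) = 65 - 1*(-450/3308399) = 65 + 450/3308399 = 215046385/3308399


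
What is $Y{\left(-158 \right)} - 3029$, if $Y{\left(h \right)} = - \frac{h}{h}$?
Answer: $-3030$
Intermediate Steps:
$Y{\left(h \right)} = -1$ ($Y{\left(h \right)} = \left(-1\right) 1 = -1$)
$Y{\left(-158 \right)} - 3029 = -1 - 3029 = -3030$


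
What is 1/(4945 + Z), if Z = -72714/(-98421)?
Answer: 32807/162254853 ≈ 0.00020219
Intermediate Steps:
Z = 24238/32807 (Z = -72714*(-1/98421) = 24238/32807 ≈ 0.73881)
1/(4945 + Z) = 1/(4945 + 24238/32807) = 1/(162254853/32807) = 32807/162254853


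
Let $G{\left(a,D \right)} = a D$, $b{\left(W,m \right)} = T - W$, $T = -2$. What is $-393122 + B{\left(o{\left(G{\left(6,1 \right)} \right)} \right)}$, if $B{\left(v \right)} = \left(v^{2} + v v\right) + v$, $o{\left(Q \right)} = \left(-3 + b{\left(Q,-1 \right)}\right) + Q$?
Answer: $-393077$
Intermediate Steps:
$b{\left(W,m \right)} = -2 - W$
$G{\left(a,D \right)} = D a$
$o{\left(Q \right)} = -5$ ($o{\left(Q \right)} = \left(-3 - \left(2 + Q\right)\right) + Q = \left(-5 - Q\right) + Q = -5$)
$B{\left(v \right)} = v + 2 v^{2}$ ($B{\left(v \right)} = \left(v^{2} + v^{2}\right) + v = 2 v^{2} + v = v + 2 v^{2}$)
$-393122 + B{\left(o{\left(G{\left(6,1 \right)} \right)} \right)} = -393122 - 5 \left(1 + 2 \left(-5\right)\right) = -393122 - 5 \left(1 - 10\right) = -393122 - -45 = -393122 + 45 = -393077$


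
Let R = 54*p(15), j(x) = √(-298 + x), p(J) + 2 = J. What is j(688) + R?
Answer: 702 + √390 ≈ 721.75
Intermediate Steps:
p(J) = -2 + J
R = 702 (R = 54*(-2 + 15) = 54*13 = 702)
j(688) + R = √(-298 + 688) + 702 = √390 + 702 = 702 + √390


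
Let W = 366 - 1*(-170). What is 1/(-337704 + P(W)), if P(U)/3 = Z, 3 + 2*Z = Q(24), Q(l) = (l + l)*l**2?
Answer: -2/592473 ≈ -3.3757e-6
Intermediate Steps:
Q(l) = 2*l**3 (Q(l) = (2*l)*l**2 = 2*l**3)
W = 536 (W = 366 + 170 = 536)
Z = 27645/2 (Z = -3/2 + (2*24**3)/2 = -3/2 + (2*13824)/2 = -3/2 + (1/2)*27648 = -3/2 + 13824 = 27645/2 ≈ 13823.)
P(U) = 82935/2 (P(U) = 3*(27645/2) = 82935/2)
1/(-337704 + P(W)) = 1/(-337704 + 82935/2) = 1/(-592473/2) = -2/592473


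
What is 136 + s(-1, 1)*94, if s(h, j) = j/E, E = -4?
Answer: 225/2 ≈ 112.50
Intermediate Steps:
s(h, j) = -j/4 (s(h, j) = j/(-4) = j*(-1/4) = -j/4)
136 + s(-1, 1)*94 = 136 - 1/4*1*94 = 136 - 1/4*94 = 136 - 47/2 = 225/2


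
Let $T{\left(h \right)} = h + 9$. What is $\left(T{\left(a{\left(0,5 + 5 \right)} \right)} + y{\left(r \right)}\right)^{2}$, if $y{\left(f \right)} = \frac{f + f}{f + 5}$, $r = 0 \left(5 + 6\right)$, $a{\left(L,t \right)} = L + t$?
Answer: $361$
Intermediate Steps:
$T{\left(h \right)} = 9 + h$
$r = 0$ ($r = 0 \cdot 11 = 0$)
$y{\left(f \right)} = \frac{2 f}{5 + f}$
$\left(T{\left(a{\left(0,5 + 5 \right)} \right)} + y{\left(r \right)}\right)^{2} = \left(\left(9 + \left(0 + \left(5 + 5\right)\right)\right) + 2 \cdot 0 \frac{1}{5 + 0}\right)^{2} = \left(\left(9 + \left(0 + 10\right)\right) + 2 \cdot 0 \cdot \frac{1}{5}\right)^{2} = \left(\left(9 + 10\right) + 2 \cdot 0 \cdot \frac{1}{5}\right)^{2} = \left(19 + 0\right)^{2} = 19^{2} = 361$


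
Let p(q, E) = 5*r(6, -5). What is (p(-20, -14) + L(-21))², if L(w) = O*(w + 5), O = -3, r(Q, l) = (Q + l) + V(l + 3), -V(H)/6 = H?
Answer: 12769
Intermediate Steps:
V(H) = -6*H
r(Q, l) = -18 + Q - 5*l (r(Q, l) = (Q + l) - 6*(l + 3) = (Q + l) - 6*(3 + l) = (Q + l) + (-18 - 6*l) = -18 + Q - 5*l)
p(q, E) = 65 (p(q, E) = 5*(-18 + 6 - 5*(-5)) = 5*(-18 + 6 + 25) = 5*13 = 65)
L(w) = -15 - 3*w (L(w) = -3*(w + 5) = -3*(5 + w) = -15 - 3*w)
(p(-20, -14) + L(-21))² = (65 + (-15 - 3*(-21)))² = (65 + (-15 + 63))² = (65 + 48)² = 113² = 12769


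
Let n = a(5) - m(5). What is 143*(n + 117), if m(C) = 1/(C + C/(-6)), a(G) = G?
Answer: 435292/25 ≈ 17412.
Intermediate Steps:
m(C) = 6/(5*C) (m(C) = 1/(C + C*(-⅙)) = 1/(C - C/6) = 1/(5*C/6) = 6/(5*C))
n = 119/25 (n = 5 - 6/(5*5) = 5 - 1*6/25 = 5 - 6/25 = 119/25 ≈ 4.7600)
143*(n + 117) = 143*(119/25 + 117) = 143*(3044/25) = 435292/25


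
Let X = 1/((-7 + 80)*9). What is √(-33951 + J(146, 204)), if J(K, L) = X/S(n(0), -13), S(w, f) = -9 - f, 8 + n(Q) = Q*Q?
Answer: I*√6513295571/438 ≈ 184.26*I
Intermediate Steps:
n(Q) = -8 + Q² (n(Q) = -8 + Q*Q = -8 + Q²)
X = 1/657 (X = (⅑)/73 = (1/73)*(⅑) = 1/657 ≈ 0.0015221)
J(K, L) = 1/2628 (J(K, L) = 1/(657*(-9 - 1*(-13))) = 1/(657*(-9 + 13)) = (1/657)/4 = (1/657)*(¼) = 1/2628)
√(-33951 + J(146, 204)) = √(-33951 + 1/2628) = √(-89223227/2628) = I*√6513295571/438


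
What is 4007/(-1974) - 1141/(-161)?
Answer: 229601/45402 ≈ 5.0571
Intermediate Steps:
4007/(-1974) - 1141/(-161) = 4007*(-1/1974) - 1141*(-1/161) = -4007/1974 + 163/23 = 229601/45402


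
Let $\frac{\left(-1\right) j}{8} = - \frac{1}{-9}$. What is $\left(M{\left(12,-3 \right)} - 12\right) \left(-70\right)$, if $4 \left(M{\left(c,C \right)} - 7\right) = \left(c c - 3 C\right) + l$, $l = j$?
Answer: $- \frac{41615}{18} \approx -2311.9$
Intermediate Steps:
$j = - \frac{8}{9}$ ($j = - 8 \left(- \frac{1}{-9}\right) = - 8 \left(\left(-1\right) \left(- \frac{1}{9}\right)\right) = \left(-8\right) \frac{1}{9} = - \frac{8}{9} \approx -0.88889$)
$l = - \frac{8}{9} \approx -0.88889$
$M{\left(c,C \right)} = \frac{61}{9} - \frac{3 C}{4} + \frac{c^{2}}{4}$ ($M{\left(c,C \right)} = 7 + \frac{\left(c c - 3 C\right) - \frac{8}{9}}{4} = 7 + \frac{\left(c^{2} - 3 C\right) - \frac{8}{9}}{4} = 7 + \frac{- \frac{8}{9} + c^{2} - 3 C}{4} = 7 - \left(\frac{2}{9} - \frac{c^{2}}{4} + \frac{3 C}{4}\right) = \frac{61}{9} - \frac{3 C}{4} + \frac{c^{2}}{4}$)
$\left(M{\left(12,-3 \right)} - 12\right) \left(-70\right) = \left(\left(\frac{61}{9} - - \frac{9}{4} + \frac{12^{2}}{4}\right) - 12\right) \left(-70\right) = \left(\left(\frac{61}{9} + \frac{9}{4} + \frac{1}{4} \cdot 144\right) - 12\right) \left(-70\right) = \left(\left(\frac{61}{9} + \frac{9}{4} + 36\right) - 12\right) \left(-70\right) = \left(\frac{1621}{36} - 12\right) \left(-70\right) = \frac{1189}{36} \left(-70\right) = - \frac{41615}{18}$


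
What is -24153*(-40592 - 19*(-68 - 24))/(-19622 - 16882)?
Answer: -668233/26 ≈ -25701.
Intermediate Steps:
-24153*(-40592 - 19*(-68 - 24))/(-19622 - 16882) = -24153/((-36504/(-40592 - 19*(-92)))) = -24153/((-36504/(-40592 + 1748))) = -24153/((-36504/(-38844))) = -24153/((-36504*(-1/38844))) = -24153/78/83 = -24153*83/78 = -668233/26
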